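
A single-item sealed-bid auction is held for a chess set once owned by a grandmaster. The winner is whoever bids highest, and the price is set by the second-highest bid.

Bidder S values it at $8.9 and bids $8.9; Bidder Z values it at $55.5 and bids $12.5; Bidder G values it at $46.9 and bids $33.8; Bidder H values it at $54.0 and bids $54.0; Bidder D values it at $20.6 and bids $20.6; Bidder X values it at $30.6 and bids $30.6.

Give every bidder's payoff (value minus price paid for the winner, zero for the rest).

Bidder S $0.0, Bidder Z $0.0, Bidder G $0.0, Bidder H $20.2, Bidder D $0.0, Bidder X $0.0.

Bids in descending order: Bidder H $54.0 > Bidder G $33.8 > Bidder X $30.6 > Bidder D $20.6 > Bidder Z $12.5 > Bidder S $8.9.
Bidder H has the top bid and wins; the price is the second-highest bid, $33.8.
Bidder H's payoff = $54.0 − $33.8 = $20.2. All other bidders lose, so their payoff is 0.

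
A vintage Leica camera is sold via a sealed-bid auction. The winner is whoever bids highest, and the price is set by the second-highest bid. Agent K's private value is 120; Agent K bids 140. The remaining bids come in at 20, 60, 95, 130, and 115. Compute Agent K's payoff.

Highest competing bid: 130.
Agent K's bid 140 is the highest overall, so Agent K wins and pays the second-highest bid, 130.
Payoff = value − price = 120 − 130 = -10.

Agent K's payoff: -10.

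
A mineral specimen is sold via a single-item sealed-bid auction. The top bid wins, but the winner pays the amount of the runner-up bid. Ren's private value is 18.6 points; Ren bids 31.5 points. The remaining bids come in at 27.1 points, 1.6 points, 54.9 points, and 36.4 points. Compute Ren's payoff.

0.0 points

Highest competing bid: 54.9 points.
Ren's bid 31.5 points is not the highest, so Ren loses, pays nothing, and earns zero payoff.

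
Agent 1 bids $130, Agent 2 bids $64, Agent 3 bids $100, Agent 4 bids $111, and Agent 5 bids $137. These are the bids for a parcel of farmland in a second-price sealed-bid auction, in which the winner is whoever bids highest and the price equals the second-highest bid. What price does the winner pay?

Sorted high to low: Agent 5 $137; Agent 1 $130; Agent 4 $111; Agent 3 $100; Agent 2 $64.
Agent 5 is the highest bidder, so Agent 5 wins.
Under the second-price rule, the price is the second-highest bid: $130.

$130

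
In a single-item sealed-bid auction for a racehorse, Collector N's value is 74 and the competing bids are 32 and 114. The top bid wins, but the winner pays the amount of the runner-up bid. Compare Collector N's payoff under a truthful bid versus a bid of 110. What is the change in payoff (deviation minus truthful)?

0

The highest competing bid is 114.
Bidding truthfully at 74: the top bid is 114 (a rival), so Collector N loses. Payoff = 0.
Bidding 110: the top bid is 114 (a rival), so Collector N loses. Payoff = 0.
Change = 0 − 0 = 0.
The bid only affects whether you win, not the price — here both bids land on the same side of the top rival bid, so the deviation is payoff-neutral.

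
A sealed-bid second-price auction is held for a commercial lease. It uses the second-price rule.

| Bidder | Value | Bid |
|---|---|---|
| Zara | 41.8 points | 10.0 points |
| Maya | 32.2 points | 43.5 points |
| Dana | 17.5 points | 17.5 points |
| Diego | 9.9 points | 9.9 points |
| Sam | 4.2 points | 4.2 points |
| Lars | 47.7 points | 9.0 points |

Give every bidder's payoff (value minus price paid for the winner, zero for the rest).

Sorted high to low: Maya 43.5 points, then Dana 17.5 points, then Zara 10.0 points, then Diego 9.9 points, then Lars 9.0 points, then Sam 4.2 points.
Maya has the top bid and wins; the price is the second-highest bid, 17.5 points.
Maya's payoff = 32.2 points − 17.5 points = 14.7 points. All other bidders lose, so their payoff is 0.

Zara 0.0 points, Maya 14.7 points, Dana 0.0 points, Diego 0.0 points, Sam 0.0 points, Lars 0.0 points.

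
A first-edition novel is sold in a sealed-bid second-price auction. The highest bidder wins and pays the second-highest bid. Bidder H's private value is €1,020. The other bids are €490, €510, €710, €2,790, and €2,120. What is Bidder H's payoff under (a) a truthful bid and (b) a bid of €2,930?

The highest competing bid is €2,790.
Bidding truthfully at €1,020: the top bid is €2,790 (a rival), so Bidder H loses. Payoff = €0.
Bidding €2,930: Bidder H has the top bid, wins, and pays the second-highest bid €2,790. Payoff = €1,020 − €2,790 = -€1,770.

(a) €0  (b) -€1,770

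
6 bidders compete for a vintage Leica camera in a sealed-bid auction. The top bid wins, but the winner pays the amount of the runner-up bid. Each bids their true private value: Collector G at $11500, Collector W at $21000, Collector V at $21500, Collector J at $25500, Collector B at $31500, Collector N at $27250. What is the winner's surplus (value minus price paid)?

Ordered from highest: Collector B $31500 > Collector N $27250 > Collector J $25500 > Collector V $21500 > Collector W $21000 > Collector G $11500.
Collector B wins with the top bid and pays the second-highest, $27250.
Surplus = $31500 − $27250 = $4250.

$4250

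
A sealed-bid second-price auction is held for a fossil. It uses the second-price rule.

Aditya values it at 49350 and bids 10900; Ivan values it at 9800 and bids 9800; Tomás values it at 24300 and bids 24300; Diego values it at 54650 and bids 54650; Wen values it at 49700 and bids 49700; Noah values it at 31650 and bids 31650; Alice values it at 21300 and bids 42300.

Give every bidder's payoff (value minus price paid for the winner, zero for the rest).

Ranking the bids: Diego 54650, then Wen 49700, then Alice 42300, then Noah 31650, then Tomás 24300, then Aditya 10900, then Ivan 9800.
Diego has the top bid and wins; the price is the second-highest bid, 49700.
Diego's payoff = 54650 − 49700 = 4950. All other bidders lose, so their payoff is 0.

Payoffs: Aditya 0, Ivan 0, Tomás 0, Diego 4950, Wen 0, Noah 0, Alice 0.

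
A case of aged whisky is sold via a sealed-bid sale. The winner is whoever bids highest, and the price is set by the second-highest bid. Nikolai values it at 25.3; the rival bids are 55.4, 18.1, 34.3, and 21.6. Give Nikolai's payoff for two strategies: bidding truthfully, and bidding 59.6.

The highest competing bid is 55.4.
Bidding truthfully at 25.3: the top bid is 55.4 (a rival), so Nikolai loses. Payoff = 0.0.
Bidding 59.6: Nikolai has the top bid, wins, and pays the second-highest bid 55.4. Payoff = 25.3 − 55.4 = -30.1.

(a) 0.0  (b) -30.1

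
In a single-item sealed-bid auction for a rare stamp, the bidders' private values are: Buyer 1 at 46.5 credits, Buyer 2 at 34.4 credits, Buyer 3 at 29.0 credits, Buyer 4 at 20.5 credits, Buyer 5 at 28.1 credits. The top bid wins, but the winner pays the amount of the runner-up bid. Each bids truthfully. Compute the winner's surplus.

Bids in descending order: Buyer 1 46.5 credits, then Buyer 2 34.4 credits, then Buyer 3 29.0 credits, then Buyer 5 28.1 credits, then Buyer 4 20.5 credits.
Buyer 1 wins with the top bid and pays the second-highest, 34.4 credits.
Surplus = 46.5 credits − 34.4 credits = 12.1 credits.

Winner's surplus: 12.1 credits.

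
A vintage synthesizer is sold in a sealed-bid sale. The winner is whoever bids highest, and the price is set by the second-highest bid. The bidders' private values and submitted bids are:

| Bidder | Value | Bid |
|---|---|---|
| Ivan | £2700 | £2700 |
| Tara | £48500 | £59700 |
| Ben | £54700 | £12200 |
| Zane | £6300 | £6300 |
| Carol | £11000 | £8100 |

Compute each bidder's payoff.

Payoffs: Ivan £0, Tara £36300, Ben £0, Zane £0, Carol £0.

Bids in descending order: Tara £59700, then Ben £12200, then Carol £8100, then Zane £6300, then Ivan £2700.
Tara has the top bid and wins; the price is the second-highest bid, £12200.
Tara's payoff = £48500 − £12200 = £36300. All other bidders lose, so their payoff is 0.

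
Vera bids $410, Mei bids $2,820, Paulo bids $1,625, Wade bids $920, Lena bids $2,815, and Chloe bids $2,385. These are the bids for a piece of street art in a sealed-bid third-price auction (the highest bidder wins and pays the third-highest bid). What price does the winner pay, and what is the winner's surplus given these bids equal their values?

Price $2,385; surplus $435.

Ordered from highest: Mei $2,820; Lena $2,815; Chloe $2,385; Paulo $1,625; Wade $920; Vera $410.
Mei is the highest bidder, so Mei wins.
Under the third-price rule, the price is the third-highest bid: $2,385.
Surplus = $2,820 − $2,385 = $435.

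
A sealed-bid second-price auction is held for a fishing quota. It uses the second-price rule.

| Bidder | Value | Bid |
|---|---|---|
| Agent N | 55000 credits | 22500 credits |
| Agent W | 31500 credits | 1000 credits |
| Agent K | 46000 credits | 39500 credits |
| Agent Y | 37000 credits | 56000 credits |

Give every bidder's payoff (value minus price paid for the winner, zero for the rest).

Sorted high to low: Agent Y 56000 credits; Agent K 39500 credits; Agent N 22500 credits; Agent W 1000 credits.
Agent Y has the top bid and wins; the price is the second-highest bid, 39500 credits.
Agent Y's payoff = 37000 credits − 39500 credits = -2500 credits. All other bidders lose, so their payoff is 0.

Agent N 0 credits, Agent W 0 credits, Agent K 0 credits, Agent Y -2500 credits.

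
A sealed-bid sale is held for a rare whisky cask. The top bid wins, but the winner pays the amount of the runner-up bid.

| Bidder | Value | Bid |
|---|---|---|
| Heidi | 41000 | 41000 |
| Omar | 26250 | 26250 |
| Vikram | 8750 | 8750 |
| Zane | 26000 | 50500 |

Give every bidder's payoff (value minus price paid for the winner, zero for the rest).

Bids in descending order: Zane 50500; Heidi 41000; Omar 26250; Vikram 8750.
Zane has the top bid and wins; the price is the second-highest bid, 41000.
Zane's payoff = 26000 − 41000 = -15000. All other bidders lose, so their payoff is 0.

Payoffs: Heidi 0, Omar 0, Vikram 0, Zane -15000.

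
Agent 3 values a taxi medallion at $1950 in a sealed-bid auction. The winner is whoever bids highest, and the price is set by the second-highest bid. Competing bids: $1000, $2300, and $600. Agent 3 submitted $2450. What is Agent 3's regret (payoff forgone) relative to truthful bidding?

Payoff forgone: $350.

The highest competing bid is $2300.
Bidding truthfully at $1950: the top bid is $2300 (a rival), so Agent 3 loses. Payoff = $0.
Bidding $2450: Agent 3 has the top bid, wins, and pays the second-highest bid $2300. Payoff = $1950 − $2300 = -$350.
Regret = truthful payoff − actual payoff = $0 − -$350 = $350.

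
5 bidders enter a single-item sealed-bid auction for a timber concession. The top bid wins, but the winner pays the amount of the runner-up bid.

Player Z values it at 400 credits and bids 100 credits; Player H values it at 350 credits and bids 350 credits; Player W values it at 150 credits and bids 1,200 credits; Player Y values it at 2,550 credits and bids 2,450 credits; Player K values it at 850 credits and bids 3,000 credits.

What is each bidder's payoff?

Ordered from highest: Player K 3,000 credits, then Player Y 2,450 credits, then Player W 1,200 credits, then Player H 350 credits, then Player Z 100 credits.
Player K has the top bid and wins; the price is the second-highest bid, 2,450 credits.
Player K's payoff = 850 credits − 2,450 credits = -1,600 credits. All other bidders lose, so their payoff is 0.

Payoffs: Player Z 0 credits, Player H 0 credits, Player W 0 credits, Player Y 0 credits, Player K -1,600 credits.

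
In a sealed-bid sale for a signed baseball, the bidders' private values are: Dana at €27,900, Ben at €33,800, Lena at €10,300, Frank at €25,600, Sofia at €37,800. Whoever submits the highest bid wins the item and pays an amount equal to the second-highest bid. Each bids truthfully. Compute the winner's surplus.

€4,000

Ranking the bids: Sofia €37,800, then Ben €33,800, then Dana €27,900, then Frank €25,600, then Lena €10,300.
Sofia wins with the top bid and pays the second-highest, €33,800.
Surplus = €37,800 − €33,800 = €4,000.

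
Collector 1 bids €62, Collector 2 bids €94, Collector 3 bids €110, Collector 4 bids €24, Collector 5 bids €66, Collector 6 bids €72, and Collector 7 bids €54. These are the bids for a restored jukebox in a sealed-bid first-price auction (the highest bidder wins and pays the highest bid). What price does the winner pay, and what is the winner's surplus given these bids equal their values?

Price €110; surplus €0.

Bids in descending order: Collector 3 €110, then Collector 2 €94, then Collector 6 €72, then Collector 5 €66, then Collector 1 €62, then Collector 7 €54, then Collector 4 €24.
Collector 3 is the highest bidder, so Collector 3 wins.
Under the first-price rule, the price is the highest bid: €110.
Surplus = €110 − €110 = €0.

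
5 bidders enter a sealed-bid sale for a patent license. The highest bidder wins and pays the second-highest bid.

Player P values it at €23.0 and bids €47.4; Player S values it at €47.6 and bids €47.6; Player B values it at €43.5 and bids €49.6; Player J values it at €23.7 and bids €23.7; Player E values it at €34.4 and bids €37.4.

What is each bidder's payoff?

Payoffs: Player P €0.0, Player S €0.0, Player B -€4.1, Player J €0.0, Player E €0.0.

Ranking the bids: Player B €49.6; Player S €47.6; Player P €47.4; Player E €37.4; Player J €23.7.
Player B has the top bid and wins; the price is the second-highest bid, €47.6.
Player B's payoff = €43.5 − €47.6 = -€4.1. All other bidders lose, so their payoff is 0.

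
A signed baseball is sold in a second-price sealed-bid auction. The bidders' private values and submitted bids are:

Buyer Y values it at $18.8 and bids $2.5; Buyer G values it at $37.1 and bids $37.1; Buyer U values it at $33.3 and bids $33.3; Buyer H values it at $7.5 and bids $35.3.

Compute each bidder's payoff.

Buyer Y $0.0, Buyer G $1.8, Buyer U $0.0, Buyer H $0.0.

Ordered from highest: Buyer G $37.1 > Buyer H $35.3 > Buyer U $33.3 > Buyer Y $2.5.
Buyer G has the top bid and wins; the price is the second-highest bid, $35.3.
Buyer G's payoff = $37.1 − $35.3 = $1.8. All other bidders lose, so their payoff is 0.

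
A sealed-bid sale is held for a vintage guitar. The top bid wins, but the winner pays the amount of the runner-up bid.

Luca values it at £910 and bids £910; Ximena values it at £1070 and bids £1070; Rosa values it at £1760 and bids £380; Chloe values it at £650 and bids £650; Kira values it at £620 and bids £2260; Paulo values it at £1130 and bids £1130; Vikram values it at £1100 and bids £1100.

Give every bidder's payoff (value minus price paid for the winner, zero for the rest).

Bids in descending order: Kira £2260 > Paulo £1130 > Vikram £1100 > Ximena £1070 > Luca £910 > Chloe £650 > Rosa £380.
Kira has the top bid and wins; the price is the second-highest bid, £1130.
Kira's payoff = £620 − £1130 = -£510. All other bidders lose, so their payoff is 0.

Luca £0, Ximena £0, Rosa £0, Chloe £0, Kira -£510, Paulo £0, Vikram £0.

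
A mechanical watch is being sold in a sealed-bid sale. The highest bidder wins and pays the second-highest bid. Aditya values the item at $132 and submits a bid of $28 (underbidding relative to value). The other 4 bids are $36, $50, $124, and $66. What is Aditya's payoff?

Highest competing bid: $124.
Aditya's bid $28 is not the highest, so Aditya loses, pays nothing, and earns zero payoff.

Payoff = $0.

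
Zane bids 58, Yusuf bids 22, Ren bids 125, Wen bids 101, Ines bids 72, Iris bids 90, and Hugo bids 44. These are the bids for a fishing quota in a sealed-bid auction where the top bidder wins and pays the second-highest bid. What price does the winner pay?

The winner pays 101.

Ordered from highest: Ren 125, then Wen 101, then Iris 90, then Ines 72, then Zane 58, then Hugo 44, then Yusuf 22.
Ren is the highest bidder, so Ren wins.
Under the second-price rule, the price is the second-highest bid: 101.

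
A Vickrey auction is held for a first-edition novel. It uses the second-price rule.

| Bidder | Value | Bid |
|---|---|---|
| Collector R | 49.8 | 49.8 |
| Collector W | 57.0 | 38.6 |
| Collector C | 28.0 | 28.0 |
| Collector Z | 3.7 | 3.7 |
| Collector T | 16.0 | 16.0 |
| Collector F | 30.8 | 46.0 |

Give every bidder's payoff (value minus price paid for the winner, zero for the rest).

Ranking the bids: Collector R 49.8, then Collector F 46.0, then Collector W 38.6, then Collector C 28.0, then Collector T 16.0, then Collector Z 3.7.
Collector R has the top bid and wins; the price is the second-highest bid, 46.0.
Collector R's payoff = 49.8 − 46.0 = 3.8. All other bidders lose, so their payoff is 0.

Payoffs: Collector R 3.8, Collector W 0.0, Collector C 0.0, Collector Z 0.0, Collector T 0.0, Collector F 0.0.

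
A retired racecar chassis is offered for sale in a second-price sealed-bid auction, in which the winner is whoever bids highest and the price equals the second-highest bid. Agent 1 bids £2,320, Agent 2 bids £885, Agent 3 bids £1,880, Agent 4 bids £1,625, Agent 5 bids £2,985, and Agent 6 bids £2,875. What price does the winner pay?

The winner pays £2,875.

Ranking the bids: Agent 5 £2,985; Agent 6 £2,875; Agent 1 £2,320; Agent 3 £1,880; Agent 4 £1,625; Agent 2 £885.
Agent 5 is the highest bidder, so Agent 5 wins.
Under the second-price rule, the price is the second-highest bid: £2,875.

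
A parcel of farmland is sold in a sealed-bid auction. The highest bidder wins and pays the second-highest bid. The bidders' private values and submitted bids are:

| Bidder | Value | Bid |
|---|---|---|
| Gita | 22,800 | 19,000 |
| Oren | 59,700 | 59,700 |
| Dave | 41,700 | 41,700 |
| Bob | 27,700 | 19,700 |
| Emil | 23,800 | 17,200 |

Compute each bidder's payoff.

Ranking the bids: Oren 59,700 > Dave 41,700 > Bob 19,700 > Gita 19,000 > Emil 17,200.
Oren has the top bid and wins; the price is the second-highest bid, 41,700.
Oren's payoff = 59,700 − 41,700 = 18,000. All other bidders lose, so their payoff is 0.

Payoffs: Gita 0, Oren 18,000, Dave 0, Bob 0, Emil 0.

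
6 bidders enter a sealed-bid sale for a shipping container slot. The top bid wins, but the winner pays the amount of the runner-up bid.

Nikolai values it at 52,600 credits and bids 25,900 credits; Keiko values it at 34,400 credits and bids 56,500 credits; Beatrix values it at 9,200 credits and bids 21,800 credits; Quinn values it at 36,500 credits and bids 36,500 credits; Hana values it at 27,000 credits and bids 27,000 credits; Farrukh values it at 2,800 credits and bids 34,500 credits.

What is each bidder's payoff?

Sorted high to low: Keiko 56,500 credits; Quinn 36,500 credits; Farrukh 34,500 credits; Hana 27,000 credits; Nikolai 25,900 credits; Beatrix 21,800 credits.
Keiko has the top bid and wins; the price is the second-highest bid, 36,500 credits.
Keiko's payoff = 34,400 credits − 36,500 credits = -2,100 credits. All other bidders lose, so their payoff is 0.

Payoffs: Nikolai 0 credits, Keiko -2,100 credits, Beatrix 0 credits, Quinn 0 credits, Hana 0 credits, Farrukh 0 credits.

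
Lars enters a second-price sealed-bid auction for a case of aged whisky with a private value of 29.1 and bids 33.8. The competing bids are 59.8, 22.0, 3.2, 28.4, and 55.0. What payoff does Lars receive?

Payoff = 0.0.

Highest competing bid: 59.8.
Lars's bid 33.8 is not the highest, so Lars loses, pays nothing, and earns zero payoff.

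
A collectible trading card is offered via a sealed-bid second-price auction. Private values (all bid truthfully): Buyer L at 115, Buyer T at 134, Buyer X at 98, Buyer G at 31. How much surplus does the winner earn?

Surplus = 19.

Sorted high to low: Buyer T 134, then Buyer L 115, then Buyer X 98, then Buyer G 31.
Buyer T wins with the top bid and pays the second-highest, 115.
Surplus = 134 − 115 = 19.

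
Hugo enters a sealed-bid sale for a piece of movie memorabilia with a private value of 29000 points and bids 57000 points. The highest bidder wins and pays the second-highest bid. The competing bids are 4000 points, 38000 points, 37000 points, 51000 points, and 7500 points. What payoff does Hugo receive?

Highest competing bid: 51000 points.
Hugo's bid 57000 points is the highest overall, so Hugo wins and pays the second-highest bid, 51000 points.
Payoff = value − price = 29000 points − 51000 points = -22000 points.
Overbidding won the item at a price above value — truthful bidding would have avoided this loss.

Payoff = -22000 points.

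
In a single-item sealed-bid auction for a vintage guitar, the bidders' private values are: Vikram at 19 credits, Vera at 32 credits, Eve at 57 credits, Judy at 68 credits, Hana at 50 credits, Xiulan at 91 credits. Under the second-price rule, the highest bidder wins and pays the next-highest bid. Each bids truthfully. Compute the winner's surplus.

23 credits

Ordered from highest: Xiulan 91 credits; Judy 68 credits; Eve 57 credits; Hana 50 credits; Vera 32 credits; Vikram 19 credits.
Xiulan wins with the top bid and pays the second-highest, 68 credits.
Surplus = 91 credits − 68 credits = 23 credits.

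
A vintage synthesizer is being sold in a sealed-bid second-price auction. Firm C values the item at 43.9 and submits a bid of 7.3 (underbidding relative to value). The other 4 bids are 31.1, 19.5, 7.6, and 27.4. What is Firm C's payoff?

Highest competing bid: 31.1.
Firm C's bid 7.3 is not the highest, so Firm C loses, pays nothing, and earns zero payoff.

Payoff = 0.0.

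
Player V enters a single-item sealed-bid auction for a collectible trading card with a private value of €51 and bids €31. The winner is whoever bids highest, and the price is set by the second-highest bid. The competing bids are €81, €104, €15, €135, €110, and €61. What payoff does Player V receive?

€0

Highest competing bid: €135.
Player V's bid €31 is not the highest, so Player V loses, pays nothing, and earns zero payoff.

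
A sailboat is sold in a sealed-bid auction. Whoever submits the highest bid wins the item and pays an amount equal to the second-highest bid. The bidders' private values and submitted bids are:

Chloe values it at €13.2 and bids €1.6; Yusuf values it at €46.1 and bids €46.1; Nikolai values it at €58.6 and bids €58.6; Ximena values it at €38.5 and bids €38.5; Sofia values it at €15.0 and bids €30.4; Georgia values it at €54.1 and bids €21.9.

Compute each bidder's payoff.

Bids in descending order: Nikolai €58.6, then Yusuf €46.1, then Ximena €38.5, then Sofia €30.4, then Georgia €21.9, then Chloe €1.6.
Nikolai has the top bid and wins; the price is the second-highest bid, €46.1.
Nikolai's payoff = €58.6 − €46.1 = €12.5. All other bidders lose, so their payoff is 0.

Chloe €0.0, Yusuf €0.0, Nikolai €12.5, Ximena €0.0, Sofia €0.0, Georgia €0.0.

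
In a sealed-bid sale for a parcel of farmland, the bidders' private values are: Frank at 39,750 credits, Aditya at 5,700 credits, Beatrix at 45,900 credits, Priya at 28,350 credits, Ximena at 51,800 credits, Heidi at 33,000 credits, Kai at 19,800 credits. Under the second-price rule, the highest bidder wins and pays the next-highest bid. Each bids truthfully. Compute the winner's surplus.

Ranking the bids: Ximena 51,800 credits; Beatrix 45,900 credits; Frank 39,750 credits; Heidi 33,000 credits; Priya 28,350 credits; Kai 19,800 credits; Aditya 5,700 credits.
Ximena wins with the top bid and pays the second-highest, 45,900 credits.
Surplus = 51,800 credits − 45,900 credits = 5,900 credits.

Winner's surplus: 5,900 credits.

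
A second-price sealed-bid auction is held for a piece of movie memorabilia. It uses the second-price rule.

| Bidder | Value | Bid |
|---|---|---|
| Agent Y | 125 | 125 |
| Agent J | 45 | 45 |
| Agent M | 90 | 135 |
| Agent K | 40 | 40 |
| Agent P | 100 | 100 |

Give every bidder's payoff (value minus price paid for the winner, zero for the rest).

Sorted high to low: Agent M 135 > Agent Y 125 > Agent P 100 > Agent J 45 > Agent K 40.
Agent M has the top bid and wins; the price is the second-highest bid, 125.
Agent M's payoff = 90 − 125 = -35. All other bidders lose, so their payoff is 0.

Agent Y 0, Agent J 0, Agent M -35, Agent K 0, Agent P 0.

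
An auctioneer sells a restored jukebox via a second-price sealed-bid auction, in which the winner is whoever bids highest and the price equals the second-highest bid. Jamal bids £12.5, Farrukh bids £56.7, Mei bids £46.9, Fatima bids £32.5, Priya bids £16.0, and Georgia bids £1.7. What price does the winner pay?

Ranking the bids: Farrukh £56.7, then Mei £46.9, then Fatima £32.5, then Priya £16.0, then Jamal £12.5, then Georgia £1.7.
Farrukh is the highest bidder, so Farrukh wins.
Under the second-price rule, the price is the second-highest bid: £46.9.

£46.9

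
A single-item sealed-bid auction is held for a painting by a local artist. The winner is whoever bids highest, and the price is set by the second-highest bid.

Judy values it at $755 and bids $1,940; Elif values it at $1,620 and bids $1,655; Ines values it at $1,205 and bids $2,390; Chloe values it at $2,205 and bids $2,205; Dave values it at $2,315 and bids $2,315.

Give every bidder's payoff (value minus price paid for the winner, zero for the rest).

Ordered from highest: Ines $2,390 > Dave $2,315 > Chloe $2,205 > Judy $1,940 > Elif $1,655.
Ines has the top bid and wins; the price is the second-highest bid, $2,315.
Ines's payoff = $1,205 − $2,315 = -$1,110. All other bidders lose, so their payoff is 0.

Judy $0, Elif $0, Ines -$1,110, Chloe $0, Dave $0.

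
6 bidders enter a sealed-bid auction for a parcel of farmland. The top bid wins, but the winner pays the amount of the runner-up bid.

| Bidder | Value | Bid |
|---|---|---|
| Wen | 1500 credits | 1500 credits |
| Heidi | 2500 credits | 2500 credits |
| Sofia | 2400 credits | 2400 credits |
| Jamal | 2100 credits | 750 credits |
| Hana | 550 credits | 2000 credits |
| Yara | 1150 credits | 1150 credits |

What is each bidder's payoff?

Ranking the bids: Heidi 2500 credits > Sofia 2400 credits > Hana 2000 credits > Wen 1500 credits > Yara 1150 credits > Jamal 750 credits.
Heidi has the top bid and wins; the price is the second-highest bid, 2400 credits.
Heidi's payoff = 2500 credits − 2400 credits = 100 credits. All other bidders lose, so their payoff is 0.

Wen 0 credits, Heidi 100 credits, Sofia 0 credits, Jamal 0 credits, Hana 0 credits, Yara 0 credits.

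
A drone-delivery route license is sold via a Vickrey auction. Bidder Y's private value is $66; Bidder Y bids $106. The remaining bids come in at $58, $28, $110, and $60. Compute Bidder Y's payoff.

Payoff = $0.

Highest competing bid: $110.
Bidder Y's bid $106 is not the highest, so Bidder Y loses, pays nothing, and earns zero payoff.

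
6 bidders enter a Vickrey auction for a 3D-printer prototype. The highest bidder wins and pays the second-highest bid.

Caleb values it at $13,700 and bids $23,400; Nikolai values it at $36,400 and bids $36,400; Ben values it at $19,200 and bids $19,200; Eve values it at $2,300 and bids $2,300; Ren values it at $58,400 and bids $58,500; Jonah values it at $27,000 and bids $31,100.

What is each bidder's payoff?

Bids in descending order: Ren $58,500; Nikolai $36,400; Jonah $31,100; Caleb $23,400; Ben $19,200; Eve $2,300.
Ren has the top bid and wins; the price is the second-highest bid, $36,400.
Ren's payoff = $58,400 − $36,400 = $22,000. All other bidders lose, so their payoff is 0.

Payoffs: Caleb $0, Nikolai $0, Ben $0, Eve $0, Ren $22,000, Jonah $0.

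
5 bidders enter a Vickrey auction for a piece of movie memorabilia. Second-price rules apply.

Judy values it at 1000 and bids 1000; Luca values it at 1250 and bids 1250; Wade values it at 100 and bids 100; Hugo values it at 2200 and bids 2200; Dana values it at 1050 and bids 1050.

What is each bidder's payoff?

Payoffs: Judy 0, Luca 0, Wade 0, Hugo 950, Dana 0.

Ranking the bids: Hugo 2200 > Luca 1250 > Dana 1050 > Judy 1000 > Wade 100.
Hugo has the top bid and wins; the price is the second-highest bid, 1250.
Hugo's payoff = 2200 − 1250 = 950. All other bidders lose, so their payoff is 0.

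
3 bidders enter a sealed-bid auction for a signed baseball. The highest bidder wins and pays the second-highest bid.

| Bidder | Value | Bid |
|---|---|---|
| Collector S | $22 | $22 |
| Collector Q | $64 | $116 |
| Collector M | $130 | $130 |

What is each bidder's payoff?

Ranking the bids: Collector M $130; Collector Q $116; Collector S $22.
Collector M has the top bid and wins; the price is the second-highest bid, $116.
Collector M's payoff = $130 − $116 = $14. All other bidders lose, so their payoff is 0.

Payoffs: Collector S $0, Collector Q $0, Collector M $14.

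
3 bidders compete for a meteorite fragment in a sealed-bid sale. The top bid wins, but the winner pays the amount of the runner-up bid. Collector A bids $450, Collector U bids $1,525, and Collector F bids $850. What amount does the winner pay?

Sorted high to low: Collector U $1,525 > Collector F $850 > Collector A $450.
Collector U has the highest bid, so Collector U wins.
The second-highest bid is $850, so that is what Collector U pays.

Price paid: $850.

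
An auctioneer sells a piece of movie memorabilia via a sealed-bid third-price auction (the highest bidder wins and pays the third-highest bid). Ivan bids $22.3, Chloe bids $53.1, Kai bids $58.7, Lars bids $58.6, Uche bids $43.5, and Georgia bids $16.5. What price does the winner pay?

Ranking the bids: Kai $58.7, then Lars $58.6, then Chloe $53.1, then Uche $43.5, then Ivan $22.3, then Georgia $16.5.
Kai is the highest bidder, so Kai wins.
Under the third-price rule, the price is the third-highest bid: $53.1.

$53.1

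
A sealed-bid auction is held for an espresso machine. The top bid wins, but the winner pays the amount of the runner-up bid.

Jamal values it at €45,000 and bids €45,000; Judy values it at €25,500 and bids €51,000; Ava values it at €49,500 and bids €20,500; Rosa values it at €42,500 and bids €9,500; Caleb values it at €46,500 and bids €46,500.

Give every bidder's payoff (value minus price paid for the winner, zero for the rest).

Ranking the bids: Judy €51,000 > Caleb €46,500 > Jamal €45,000 > Ava €20,500 > Rosa €9,500.
Judy has the top bid and wins; the price is the second-highest bid, €46,500.
Judy's payoff = €25,500 − €46,500 = -€21,000. All other bidders lose, so their payoff is 0.

Payoffs: Jamal €0, Judy -€21,000, Ava €0, Rosa €0, Caleb €0.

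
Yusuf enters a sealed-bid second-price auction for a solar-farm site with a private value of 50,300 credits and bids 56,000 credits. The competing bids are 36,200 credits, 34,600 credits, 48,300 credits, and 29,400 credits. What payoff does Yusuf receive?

Highest competing bid: 48,300 credits.
Yusuf's bid 56,000 credits is the highest overall, so Yusuf wins and pays the second-highest bid, 48,300 credits.
Payoff = value − price = 50,300 credits − 48,300 credits = 2,000 credits.

2,000 credits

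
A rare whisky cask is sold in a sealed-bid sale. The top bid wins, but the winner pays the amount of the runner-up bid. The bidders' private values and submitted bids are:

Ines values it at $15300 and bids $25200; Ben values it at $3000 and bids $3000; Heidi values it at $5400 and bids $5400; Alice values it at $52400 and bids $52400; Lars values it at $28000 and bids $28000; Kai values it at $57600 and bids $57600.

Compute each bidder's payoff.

Payoffs: Ines $0, Ben $0, Heidi $0, Alice $0, Lars $0, Kai $5200.

Sorted high to low: Kai $57600 > Alice $52400 > Lars $28000 > Ines $25200 > Heidi $5400 > Ben $3000.
Kai has the top bid and wins; the price is the second-highest bid, $52400.
Kai's payoff = $57600 − $52400 = $5200. All other bidders lose, so their payoff is 0.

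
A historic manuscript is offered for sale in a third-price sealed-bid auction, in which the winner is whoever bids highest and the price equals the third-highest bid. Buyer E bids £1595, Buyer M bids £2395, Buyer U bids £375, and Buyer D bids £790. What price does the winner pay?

£790

Ranking the bids: Buyer M £2395; Buyer E £1595; Buyer D £790; Buyer U £375.
Buyer M is the highest bidder, so Buyer M wins.
Under the third-price rule, the price is the third-highest bid: £790.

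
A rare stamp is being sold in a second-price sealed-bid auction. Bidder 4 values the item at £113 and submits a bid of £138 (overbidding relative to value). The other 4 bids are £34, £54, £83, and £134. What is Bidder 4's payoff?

Highest competing bid: £134.
Bidder 4's bid £138 is the highest overall, so Bidder 4 wins and pays the second-highest bid, £134.
Payoff = value − price = £113 − £134 = -£21.
Overbidding won the item at a price above value — truthful bidding would have avoided this loss.

Payoff = -£21.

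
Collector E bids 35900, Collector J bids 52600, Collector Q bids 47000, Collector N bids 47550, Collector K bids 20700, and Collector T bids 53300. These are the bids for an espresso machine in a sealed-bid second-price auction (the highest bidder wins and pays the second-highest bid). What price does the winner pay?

52600

Sorted high to low: Collector T 53300 > Collector J 52600 > Collector N 47550 > Collector Q 47000 > Collector E 35900 > Collector K 20700.
Collector T is the highest bidder, so Collector T wins.
Under the second-price rule, the price is the second-highest bid: 52600.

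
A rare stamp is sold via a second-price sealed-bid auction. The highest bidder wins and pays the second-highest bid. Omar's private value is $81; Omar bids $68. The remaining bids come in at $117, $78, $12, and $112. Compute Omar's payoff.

Highest competing bid: $117.
Omar's bid $68 is not the highest, so Omar loses, pays nothing, and earns zero payoff.

Omar's payoff: $0.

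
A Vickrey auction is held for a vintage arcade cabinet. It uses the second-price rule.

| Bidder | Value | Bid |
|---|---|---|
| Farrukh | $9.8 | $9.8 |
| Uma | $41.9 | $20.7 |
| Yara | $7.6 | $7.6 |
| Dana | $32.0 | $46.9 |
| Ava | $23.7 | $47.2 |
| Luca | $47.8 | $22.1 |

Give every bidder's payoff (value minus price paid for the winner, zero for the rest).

Farrukh $0.0, Uma $0.0, Yara $0.0, Dana $0.0, Ava -$23.2, Luca $0.0.

Bids in descending order: Ava $47.2 > Dana $46.9 > Luca $22.1 > Uma $20.7 > Farrukh $9.8 > Yara $7.6.
Ava has the top bid and wins; the price is the second-highest bid, $46.9.
Ava's payoff = $23.7 − $46.9 = -$23.2. All other bidders lose, so their payoff is 0.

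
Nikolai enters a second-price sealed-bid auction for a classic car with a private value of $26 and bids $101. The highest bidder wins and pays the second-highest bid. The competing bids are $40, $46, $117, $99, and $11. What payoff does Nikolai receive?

$0

Highest competing bid: $117.
Nikolai's bid $101 is not the highest, so Nikolai loses, pays nothing, and earns zero payoff.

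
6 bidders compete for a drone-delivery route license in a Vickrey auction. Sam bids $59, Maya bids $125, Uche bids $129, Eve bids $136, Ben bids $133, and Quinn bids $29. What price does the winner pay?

The winner pays $133.

Bids in descending order: Eve $136; Ben $133; Uche $129; Maya $125; Sam $59; Quinn $29.
Eve has the highest bid, so Eve wins.
The second-highest bid is $133, so that is what Eve pays.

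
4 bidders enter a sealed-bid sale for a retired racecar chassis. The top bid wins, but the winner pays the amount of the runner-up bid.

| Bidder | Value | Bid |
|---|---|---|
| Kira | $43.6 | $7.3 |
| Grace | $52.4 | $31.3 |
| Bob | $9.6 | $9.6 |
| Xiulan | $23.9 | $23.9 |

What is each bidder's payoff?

Bids in descending order: Grace $31.3, then Xiulan $23.9, then Bob $9.6, then Kira $7.3.
Grace has the top bid and wins; the price is the second-highest bid, $23.9.
Grace's payoff = $52.4 − $23.9 = $28.5. All other bidders lose, so their payoff is 0.

Payoffs: Kira $0.0, Grace $28.5, Bob $0.0, Xiulan $0.0.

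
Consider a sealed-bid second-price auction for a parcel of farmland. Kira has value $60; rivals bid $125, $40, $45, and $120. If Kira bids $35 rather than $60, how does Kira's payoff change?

The highest competing bid is $125.
Bidding truthfully at $60: the top bid is $125 (a rival), so Kira loses. Payoff = $0.
Bidding $35: the top bid is $125 (a rival), so Kira loses. Payoff = $0.
Change = $0 − $0 = $0.

$0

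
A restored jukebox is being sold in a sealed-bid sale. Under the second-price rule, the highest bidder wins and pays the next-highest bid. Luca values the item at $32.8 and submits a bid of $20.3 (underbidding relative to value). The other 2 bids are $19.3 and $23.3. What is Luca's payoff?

$0.0

Highest competing bid: $23.3.
Luca's bid $20.3 is not the highest, so Luca loses, pays nothing, and earns zero payoff.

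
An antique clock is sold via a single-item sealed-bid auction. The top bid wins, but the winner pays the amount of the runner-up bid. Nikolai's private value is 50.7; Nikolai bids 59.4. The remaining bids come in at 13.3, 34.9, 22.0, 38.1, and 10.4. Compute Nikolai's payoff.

Highest competing bid: 38.1.
Nikolai's bid 59.4 is the highest overall, so Nikolai wins and pays the second-highest bid, 38.1.
Payoff = value − price = 50.7 − 38.1 = 12.6.

12.6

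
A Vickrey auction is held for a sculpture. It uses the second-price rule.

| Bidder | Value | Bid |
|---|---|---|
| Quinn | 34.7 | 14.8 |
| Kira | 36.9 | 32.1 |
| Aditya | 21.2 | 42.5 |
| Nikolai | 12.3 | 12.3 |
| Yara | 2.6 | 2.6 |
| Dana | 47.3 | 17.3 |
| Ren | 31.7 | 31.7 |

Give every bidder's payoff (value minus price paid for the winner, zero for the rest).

Quinn 0.0, Kira 0.0, Aditya -10.9, Nikolai 0.0, Yara 0.0, Dana 0.0, Ren 0.0.

Sorted high to low: Aditya 42.5; Kira 32.1; Ren 31.7; Dana 17.3; Quinn 14.8; Nikolai 12.3; Yara 2.6.
Aditya has the top bid and wins; the price is the second-highest bid, 32.1.
Aditya's payoff = 21.2 − 32.1 = -10.9. All other bidders lose, so their payoff is 0.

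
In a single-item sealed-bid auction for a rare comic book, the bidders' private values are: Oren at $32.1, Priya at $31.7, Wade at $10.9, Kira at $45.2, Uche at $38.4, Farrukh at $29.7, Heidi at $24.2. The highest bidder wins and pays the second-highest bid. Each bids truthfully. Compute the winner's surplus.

Surplus = $6.8.

Ordered from highest: Kira $45.2, then Uche $38.4, then Oren $32.1, then Priya $31.7, then Farrukh $29.7, then Heidi $24.2, then Wade $10.9.
Kira wins with the top bid and pays the second-highest, $38.4.
Surplus = $45.2 − $38.4 = $6.8.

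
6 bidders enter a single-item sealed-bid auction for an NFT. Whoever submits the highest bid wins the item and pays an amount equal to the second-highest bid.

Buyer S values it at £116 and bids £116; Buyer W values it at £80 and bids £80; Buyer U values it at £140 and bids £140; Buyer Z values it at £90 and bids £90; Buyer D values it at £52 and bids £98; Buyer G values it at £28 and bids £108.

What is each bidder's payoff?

Ordered from highest: Buyer U £140 > Buyer S £116 > Buyer G £108 > Buyer D £98 > Buyer Z £90 > Buyer W £80.
Buyer U has the top bid and wins; the price is the second-highest bid, £116.
Buyer U's payoff = £140 − £116 = £24. All other bidders lose, so their payoff is 0.

Payoffs: Buyer S £0, Buyer W £0, Buyer U £24, Buyer Z £0, Buyer D £0, Buyer G £0.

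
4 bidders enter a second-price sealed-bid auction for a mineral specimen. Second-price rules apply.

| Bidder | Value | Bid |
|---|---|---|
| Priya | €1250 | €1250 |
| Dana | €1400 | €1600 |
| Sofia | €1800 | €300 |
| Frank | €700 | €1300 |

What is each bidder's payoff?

Priya €0, Dana €100, Sofia €0, Frank €0.

Sorted high to low: Dana €1600; Frank €1300; Priya €1250; Sofia €300.
Dana has the top bid and wins; the price is the second-highest bid, €1300.
Dana's payoff = €1400 − €1300 = €100. All other bidders lose, so their payoff is 0.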